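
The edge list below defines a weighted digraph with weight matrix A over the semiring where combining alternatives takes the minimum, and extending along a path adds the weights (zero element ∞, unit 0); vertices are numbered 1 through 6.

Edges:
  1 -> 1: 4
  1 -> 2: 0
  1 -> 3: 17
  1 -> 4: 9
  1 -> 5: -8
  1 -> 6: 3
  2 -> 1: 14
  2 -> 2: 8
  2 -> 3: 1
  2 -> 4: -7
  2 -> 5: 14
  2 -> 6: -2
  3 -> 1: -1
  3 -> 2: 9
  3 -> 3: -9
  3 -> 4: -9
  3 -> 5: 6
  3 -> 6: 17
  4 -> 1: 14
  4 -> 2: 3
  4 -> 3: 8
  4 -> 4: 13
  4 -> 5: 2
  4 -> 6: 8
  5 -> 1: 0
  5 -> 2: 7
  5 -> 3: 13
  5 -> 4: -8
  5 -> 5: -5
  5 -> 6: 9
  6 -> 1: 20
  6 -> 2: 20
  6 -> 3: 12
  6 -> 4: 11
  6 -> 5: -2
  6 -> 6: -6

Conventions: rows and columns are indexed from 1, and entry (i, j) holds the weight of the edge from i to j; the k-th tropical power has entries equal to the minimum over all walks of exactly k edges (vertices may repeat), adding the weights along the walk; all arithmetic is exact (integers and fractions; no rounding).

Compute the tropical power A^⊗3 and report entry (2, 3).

A^⊗2:
  [-8, -1, 1, -16, -13, -3]
  [0, -4, -8, -8, -5, -8]
  [-10, -6, -18, -18, -9, -1]
  [2, 9, -1, -6, -3, 1]
  [-5, -5, 0, -13, -10, 0]
  [-2, 5, 3, -10, -8, -12]
A^⊗3:
  [-13, -13, -8, -21, -18, -9]
  [-9, -5, -17, -17, -10, -14]
  [-19, -15, -27, -27, -18, -10]
  [-3, -3, -10, -11, -8, -5]
  [-10, -10, -9, -18, -15, -7]
  [-8, -7, -6, -16, -14, -18]
Key observation: the optimum is the walk 2->3->3->3, with weight 1 + (-9) + (-9) = -17.
Optimal value attained by: walk 2->3->3->3.
Answer: (A^⊗3)[2][3] = -17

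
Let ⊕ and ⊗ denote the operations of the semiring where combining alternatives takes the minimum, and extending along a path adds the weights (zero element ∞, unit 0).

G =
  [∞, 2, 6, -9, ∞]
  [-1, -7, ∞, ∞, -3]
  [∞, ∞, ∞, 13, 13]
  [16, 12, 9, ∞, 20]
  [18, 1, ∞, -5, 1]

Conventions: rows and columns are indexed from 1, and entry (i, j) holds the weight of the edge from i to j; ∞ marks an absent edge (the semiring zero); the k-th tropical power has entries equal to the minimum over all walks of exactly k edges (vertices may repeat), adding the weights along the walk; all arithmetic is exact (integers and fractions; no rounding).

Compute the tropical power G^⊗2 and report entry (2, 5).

G^⊗2:
  [1, -5, 0, 19, -1]
  [-8, -14, 5, -10, -10]
  [29, 14, 22, 8, 14]
  [11, 5, 22, 7, 9]
  [0, -6, 4, -4, -2]
Key observation: the optimum is the walk 2->2->5, with weight (-7) + (-3) = -10.
Optimal value attained by: walk 2->2->5.
Answer: (G^⊗2)[2][5] = -10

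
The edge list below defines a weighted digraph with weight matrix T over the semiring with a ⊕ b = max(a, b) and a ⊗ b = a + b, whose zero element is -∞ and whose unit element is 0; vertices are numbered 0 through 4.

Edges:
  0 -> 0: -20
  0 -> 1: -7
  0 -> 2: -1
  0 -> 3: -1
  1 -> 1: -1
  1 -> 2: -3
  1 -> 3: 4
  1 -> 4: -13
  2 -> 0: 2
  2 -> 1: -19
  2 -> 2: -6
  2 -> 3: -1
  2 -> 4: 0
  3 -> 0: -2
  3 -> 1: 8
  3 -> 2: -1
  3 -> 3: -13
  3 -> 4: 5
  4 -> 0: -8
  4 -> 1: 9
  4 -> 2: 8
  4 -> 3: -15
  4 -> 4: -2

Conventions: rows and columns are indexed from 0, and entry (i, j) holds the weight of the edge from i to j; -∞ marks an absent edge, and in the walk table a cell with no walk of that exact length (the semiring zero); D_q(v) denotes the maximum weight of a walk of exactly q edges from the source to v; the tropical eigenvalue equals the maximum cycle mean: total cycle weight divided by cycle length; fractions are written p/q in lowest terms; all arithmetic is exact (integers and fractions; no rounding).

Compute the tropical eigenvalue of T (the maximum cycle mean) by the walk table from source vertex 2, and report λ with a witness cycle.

q=0: [-∞, -∞, 0, -∞, -∞]
q=1: [2, -19, -6, -1, 0]
q=2: [-3, 9, 8, 1, 4]
q=3: [10, 13, 12, 13, 8]
q=4: [14, 21, 16, 17, 18]
q=5: [18, 27, 26, 25, 22]
Optimal cycle mean attained by: cycle 1->3->1, total 4 + 8, length 2.
Answer: λ = 6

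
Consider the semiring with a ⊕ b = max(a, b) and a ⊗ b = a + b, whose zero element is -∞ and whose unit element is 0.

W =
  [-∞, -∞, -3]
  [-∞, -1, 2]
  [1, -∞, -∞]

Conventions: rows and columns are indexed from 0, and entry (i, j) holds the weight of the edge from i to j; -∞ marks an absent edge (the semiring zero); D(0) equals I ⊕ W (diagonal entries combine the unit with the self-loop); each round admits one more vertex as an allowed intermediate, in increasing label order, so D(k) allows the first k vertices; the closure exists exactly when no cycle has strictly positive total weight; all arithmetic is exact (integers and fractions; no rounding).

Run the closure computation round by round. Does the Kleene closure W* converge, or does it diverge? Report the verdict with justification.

D(0):
  [0, -∞, -3]
  [-∞, 0, 2]
  [1, -∞, 0]
D(1):
  [0, -∞, -3]
  [-∞, 0, 2]
  [1, -∞, 0]
D(2):
  [0, -∞, -3]
  [-∞, 0, 2]
  [1, -∞, 0]
D(3):
  [0, -∞, -3]
  [3, 0, 2]
  [1, -∞, 0]
Key observation: every diagonal entry stays at the unit through all rounds, so no improving cycle exists.
Answer: CONVERGES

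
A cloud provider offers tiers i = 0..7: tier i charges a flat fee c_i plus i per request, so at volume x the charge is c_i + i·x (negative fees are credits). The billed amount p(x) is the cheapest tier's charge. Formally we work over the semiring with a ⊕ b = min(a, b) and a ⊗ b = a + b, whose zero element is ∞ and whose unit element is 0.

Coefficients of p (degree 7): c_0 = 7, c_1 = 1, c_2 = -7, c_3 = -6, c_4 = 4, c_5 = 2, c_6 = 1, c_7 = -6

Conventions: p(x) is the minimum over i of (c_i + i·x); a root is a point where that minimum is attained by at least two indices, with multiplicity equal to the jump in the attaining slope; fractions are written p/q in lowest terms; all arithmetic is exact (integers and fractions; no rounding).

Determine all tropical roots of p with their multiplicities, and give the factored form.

hull edge (i=0, c=7) to (i=2, c=-7): slope -7, span 2
hull edge (i=2, c=-7) to (i=7, c=-6): slope 1/5, span 5
Factored form: p(x) = -6 ⊗ (x ⊕ (-1/5)) ⊗ (x ⊕ (-1/5)) ⊗ (x ⊕ (-1/5)) ⊗ (x ⊕ (-1/5)) ⊗ (x ⊕ (-1/5)) ⊗ (x ⊕ 7) ⊗ (x ⊕ 7)
Answer: roots = -1/5 (mult 5), 7 (mult 2)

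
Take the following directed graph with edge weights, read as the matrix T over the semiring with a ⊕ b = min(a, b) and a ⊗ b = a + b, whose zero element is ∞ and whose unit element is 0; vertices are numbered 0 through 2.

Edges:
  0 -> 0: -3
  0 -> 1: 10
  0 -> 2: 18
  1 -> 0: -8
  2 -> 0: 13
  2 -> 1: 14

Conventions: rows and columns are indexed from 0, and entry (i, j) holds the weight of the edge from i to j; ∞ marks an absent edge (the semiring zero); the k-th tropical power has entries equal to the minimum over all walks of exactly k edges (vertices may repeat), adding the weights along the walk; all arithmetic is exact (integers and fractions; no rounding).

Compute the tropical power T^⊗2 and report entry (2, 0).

T^⊗2:
  [-6, 7, 15]
  [-11, 2, 10]
  [6, 23, 31]
Key observation: the optimum is the walk 2->1->0, with weight 14 + (-8) = 6.
Optimal value attained by: walk 2->1->0.
Answer: (T^⊗2)[2][0] = 6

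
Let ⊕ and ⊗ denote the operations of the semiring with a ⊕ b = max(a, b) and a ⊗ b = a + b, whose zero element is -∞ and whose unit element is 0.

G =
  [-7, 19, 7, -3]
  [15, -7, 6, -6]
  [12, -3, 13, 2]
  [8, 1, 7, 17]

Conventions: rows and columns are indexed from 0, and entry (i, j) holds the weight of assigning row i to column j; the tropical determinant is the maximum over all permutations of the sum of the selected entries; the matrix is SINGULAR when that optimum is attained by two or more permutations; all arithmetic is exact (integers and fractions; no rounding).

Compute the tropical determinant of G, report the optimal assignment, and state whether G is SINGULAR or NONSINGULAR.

σ = (0, 1, 2, 3): (-7) + (-7) + 13 + 17 = 16
σ = (0, 1, 3, 2): (-7) + (-7) + 2 + 7 = -5
σ = (0, 2, 1, 3): (-7) + 6 + (-3) + 17 = 13
σ = (0, 2, 3, 1): (-7) + 6 + 2 + 1 = 2
σ = (0, 3, 1, 2): (-7) + (-6) + (-3) + 7 = -9
σ = (0, 3, 2, 1): (-7) + (-6) + 13 + 1 = 1
σ = (1, 0, 2, 3): 19 + 15 + 13 + 17 = 64
σ = (1, 0, 3, 2): 19 + 15 + 2 + 7 = 43
σ = (1, 2, 0, 3): 19 + 6 + 12 + 17 = 54
σ = (1, 2, 3, 0): 19 + 6 + 2 + 8 = 35
σ = (1, 3, 0, 2): 19 + (-6) + 12 + 7 = 32
σ = (1, 3, 2, 0): 19 + (-6) + 13 + 8 = 34
σ = (2, 0, 1, 3): 7 + 15 + (-3) + 17 = 36
σ = (2, 0, 3, 1): 7 + 15 + 2 + 1 = 25
σ = (2, 1, 0, 3): 7 + (-7) + 12 + 17 = 29
σ = (2, 1, 3, 0): 7 + (-7) + 2 + 8 = 10
σ = (2, 3, 0, 1): 7 + (-6) + 12 + 1 = 14
σ = (2, 3, 1, 0): 7 + (-6) + (-3) + 8 = 6
σ = (3, 0, 1, 2): (-3) + 15 + (-3) + 7 = 16
σ = (3, 0, 2, 1): (-3) + 15 + 13 + 1 = 26
σ = (3, 1, 0, 2): (-3) + (-7) + 12 + 7 = 9
σ = (3, 1, 2, 0): (-3) + (-7) + 13 + 8 = 11
σ = (3, 2, 0, 1): (-3) + 6 + 12 + 1 = 16
σ = (3, 2, 1, 0): (-3) + 6 + (-3) + 8 = 8
Optimal value attained by: σ = (1, 0, 2, 3).
Answer: det⊕(G) = 64; verdict: NONSINGULAR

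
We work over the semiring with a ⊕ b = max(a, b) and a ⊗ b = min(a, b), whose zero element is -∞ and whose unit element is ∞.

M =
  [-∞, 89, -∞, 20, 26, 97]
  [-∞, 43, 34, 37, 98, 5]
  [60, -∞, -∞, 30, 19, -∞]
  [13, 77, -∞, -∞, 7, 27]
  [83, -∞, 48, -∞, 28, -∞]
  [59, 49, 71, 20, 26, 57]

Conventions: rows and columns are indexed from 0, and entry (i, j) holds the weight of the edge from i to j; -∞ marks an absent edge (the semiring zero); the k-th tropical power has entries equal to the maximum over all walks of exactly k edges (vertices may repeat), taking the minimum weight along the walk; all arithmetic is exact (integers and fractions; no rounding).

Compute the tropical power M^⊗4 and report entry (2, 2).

M^⊗2:
  [59, 49, 71, 37, 89, 57]
  [83, 43, 48, 37, 43, 27]
  [19, 60, 19, 20, 26, 60]
  [27, 43, 34, 37, 77, 27]
  [48, 83, 28, 30, 28, 83]
  [60, 59, 57, 37, 49, 59]
M^⊗3:
  [83, 59, 57, 37, 49, 59]
  [48, 83, 43, 37, 43, 83]
  [59, 49, 60, 37, 60, 57]
  [77, 43, 48, 37, 43, 27]
  [59, 49, 71, 37, 83, 57]
  [59, 60, 59, 37, 59, 60]
M^⊗4:
  [59, 83, 59, 37, 59, 83]
  [59, 49, 71, 37, 83, 57]
  [60, 59, 57, 37, 49, 59]
  [48, 77, 43, 37, 43, 77]
  [83, 59, 57, 37, 49, 59]
  [59, 59, 60, 37, 60, 59]
Key observation: the optimum is the walk 2->0->5->5->2, with weight 60 min 97 min 57 min 71 = 57.
Optimal value attained by: walk 2->0->5->5->2.
Answer: (M^⊗4)[2][2] = 57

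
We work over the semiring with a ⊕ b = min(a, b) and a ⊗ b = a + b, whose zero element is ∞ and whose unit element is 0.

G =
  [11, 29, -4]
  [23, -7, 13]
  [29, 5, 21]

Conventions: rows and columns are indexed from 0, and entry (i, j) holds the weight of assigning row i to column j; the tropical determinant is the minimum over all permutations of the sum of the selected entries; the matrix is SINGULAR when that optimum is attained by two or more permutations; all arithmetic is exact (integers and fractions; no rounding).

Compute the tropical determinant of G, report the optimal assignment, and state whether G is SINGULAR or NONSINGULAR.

σ = (0, 1, 2): 11 + (-7) + 21 = 25
σ = (0, 2, 1): 11 + 13 + 5 = 29
σ = (1, 0, 2): 29 + 23 + 21 = 73
σ = (1, 2, 0): 29 + 13 + 29 = 71
σ = (2, 0, 1): (-4) + 23 + 5 = 24
σ = (2, 1, 0): (-4) + (-7) + 29 = 18
Optimal value attained by: σ = (2, 1, 0).
Answer: det⊕(G) = 18; verdict: NONSINGULAR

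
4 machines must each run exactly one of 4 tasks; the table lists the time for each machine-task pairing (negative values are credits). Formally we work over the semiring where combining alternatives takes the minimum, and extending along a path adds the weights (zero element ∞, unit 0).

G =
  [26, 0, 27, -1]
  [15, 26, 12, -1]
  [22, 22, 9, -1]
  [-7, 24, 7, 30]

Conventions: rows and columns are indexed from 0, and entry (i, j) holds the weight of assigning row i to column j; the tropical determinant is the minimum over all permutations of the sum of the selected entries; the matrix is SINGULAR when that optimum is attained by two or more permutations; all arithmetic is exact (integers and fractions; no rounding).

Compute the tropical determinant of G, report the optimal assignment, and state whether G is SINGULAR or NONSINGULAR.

σ = (0, 1, 2, 3): 26 + 26 + 9 + 30 = 91
σ = (0, 1, 3, 2): 26 + 26 + (-1) + 7 = 58
σ = (0, 2, 1, 3): 26 + 12 + 22 + 30 = 90
σ = (0, 2, 3, 1): 26 + 12 + (-1) + 24 = 61
σ = (0, 3, 1, 2): 26 + (-1) + 22 + 7 = 54
σ = (0, 3, 2, 1): 26 + (-1) + 9 + 24 = 58
σ = (1, 0, 2, 3): 0 + 15 + 9 + 30 = 54
σ = (1, 0, 3, 2): 0 + 15 + (-1) + 7 = 21
σ = (1, 2, 0, 3): 0 + 12 + 22 + 30 = 64
σ = (1, 2, 3, 0): 0 + 12 + (-1) + (-7) = 4
σ = (1, 3, 0, 2): 0 + (-1) + 22 + 7 = 28
σ = (1, 3, 2, 0): 0 + (-1) + 9 + (-7) = 1
σ = (2, 0, 1, 3): 27 + 15 + 22 + 30 = 94
σ = (2, 0, 3, 1): 27 + 15 + (-1) + 24 = 65
σ = (2, 1, 0, 3): 27 + 26 + 22 + 30 = 105
σ = (2, 1, 3, 0): 27 + 26 + (-1) + (-7) = 45
σ = (2, 3, 0, 1): 27 + (-1) + 22 + 24 = 72
σ = (2, 3, 1, 0): 27 + (-1) + 22 + (-7) = 41
σ = (3, 0, 1, 2): (-1) + 15 + 22 + 7 = 43
σ = (3, 0, 2, 1): (-1) + 15 + 9 + 24 = 47
σ = (3, 1, 0, 2): (-1) + 26 + 22 + 7 = 54
σ = (3, 1, 2, 0): (-1) + 26 + 9 + (-7) = 27
σ = (3, 2, 0, 1): (-1) + 12 + 22 + 24 = 57
σ = (3, 2, 1, 0): (-1) + 12 + 22 + (-7) = 26
Optimal value attained by: σ = (1, 3, 2, 0).
Answer: det⊕(G) = 1; verdict: NONSINGULAR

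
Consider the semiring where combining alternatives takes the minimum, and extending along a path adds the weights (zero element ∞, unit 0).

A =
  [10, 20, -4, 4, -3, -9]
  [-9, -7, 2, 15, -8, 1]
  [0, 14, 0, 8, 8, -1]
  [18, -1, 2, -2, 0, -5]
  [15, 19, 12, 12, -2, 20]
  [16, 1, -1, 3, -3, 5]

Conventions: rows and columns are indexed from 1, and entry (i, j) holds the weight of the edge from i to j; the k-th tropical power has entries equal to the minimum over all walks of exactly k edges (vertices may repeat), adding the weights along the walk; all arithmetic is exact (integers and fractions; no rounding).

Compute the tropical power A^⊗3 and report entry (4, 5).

A^⊗2:
  [-4, -8, -10, -6, -12, -5]
  [-16, -14, -13, -5, -15, -18]
  [0, 0, -4, 2, -4, -9]
  [-10, -8, -6, -4, -9, -7]
  [10, 11, 10, 10, -4, 6]
  [-8, -6, -1, 1, -7, -2]
A^⊗3:
  [-17, -15, -10, -8, -16, -13]
  [-23, -21, -20, -15, -22, -25]
  [-9, -8, -10, -6, -12, -9]
  [-17, -15, -14, -6, -16, -19]
  [2, 4, 5, 8, -6, 1]
  [-15, -13, -12, -4, -14, -17]
Key observation: the optimum is the walk 4->2->2->5, with weight (-1) + (-7) + (-8) = -16.
Optimal value attained by: walk 4->2->2->5.
Answer: (A^⊗3)[4][5] = -16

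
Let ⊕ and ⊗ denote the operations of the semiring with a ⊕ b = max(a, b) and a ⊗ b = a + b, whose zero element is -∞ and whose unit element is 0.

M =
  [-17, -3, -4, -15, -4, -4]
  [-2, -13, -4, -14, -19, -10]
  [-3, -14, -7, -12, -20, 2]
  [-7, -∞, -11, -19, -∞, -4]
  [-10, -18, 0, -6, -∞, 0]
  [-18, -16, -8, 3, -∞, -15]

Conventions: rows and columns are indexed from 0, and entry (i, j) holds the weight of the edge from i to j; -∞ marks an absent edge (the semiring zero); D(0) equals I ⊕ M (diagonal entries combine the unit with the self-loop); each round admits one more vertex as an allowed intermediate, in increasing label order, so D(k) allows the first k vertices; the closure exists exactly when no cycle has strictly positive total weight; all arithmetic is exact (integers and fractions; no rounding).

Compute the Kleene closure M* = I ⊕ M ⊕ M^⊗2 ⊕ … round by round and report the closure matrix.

D(0):
  [0, -3, -4, -15, -4, -4]
  [-2, 0, -4, -14, -19, -10]
  [-3, -14, 0, -12, -20, 2]
  [-7, -∞, -11, 0, -∞, -4]
  [-10, -18, 0, -6, 0, 0]
  [-18, -16, -8, 3, -∞, 0]
D(1):
  [0, -3, -4, -15, -4, -4]
  [-2, 0, -4, -14, -6, -6]
  [-3, -6, 0, -12, -7, 2]
  [-7, -10, -11, 0, -11, -4]
  [-10, -13, 0, -6, 0, 0]
  [-18, -16, -8, 3, -22, 0]
D(2):
  [0, -3, -4, -15, -4, -4]
  [-2, 0, -4, -14, -6, -6]
  [-3, -6, 0, -12, -7, 2]
  [-7, -10, -11, 0, -11, -4]
  [-10, -13, 0, -6, 0, 0]
  [-18, -16, -8, 3, -22, 0]
D(3):
  [0, -3, -4, -15, -4, -2]
  [-2, 0, -4, -14, -6, -2]
  [-3, -6, 0, -12, -7, 2]
  [-7, -10, -11, 0, -11, -4]
  [-3, -6, 0, -6, 0, 2]
  [-11, -14, -8, 3, -15, 0]
D(4):
  [0, -3, -4, -15, -4, -2]
  [-2, 0, -4, -14, -6, -2]
  [-3, -6, 0, -12, -7, 2]
  [-7, -10, -11, 0, -11, -4]
  [-3, -6, 0, -6, 0, 2]
  [-4, -7, -8, 3, -8, 0]
D(5):
  [0, -3, -4, -10, -4, -2]
  [-2, 0, -4, -12, -6, -2]
  [-3, -6, 0, -12, -7, 2]
  [-7, -10, -11, 0, -11, -4]
  [-3, -6, 0, -6, 0, 2]
  [-4, -7, -8, 3, -8, 0]
D(6):
  [0, -3, -4, 1, -4, -2]
  [-2, 0, -4, 1, -6, -2]
  [-2, -5, 0, 5, -6, 2]
  [-7, -10, -11, 0, -11, -4]
  [-2, -5, 0, 5, 0, 2]
  [-4, -7, -8, 3, -8, 0]
Answer: M* = [[0, -3, -4, 1, -4, -2], [-2, 0, -4, 1, -6, -2], [-2, -5, 0, 5, -6, 2], [-7, -10, -11, 0, -11, -4], [-2, -5, 0, 5, 0, 2], [-4, -7, -8, 3, -8, 0]]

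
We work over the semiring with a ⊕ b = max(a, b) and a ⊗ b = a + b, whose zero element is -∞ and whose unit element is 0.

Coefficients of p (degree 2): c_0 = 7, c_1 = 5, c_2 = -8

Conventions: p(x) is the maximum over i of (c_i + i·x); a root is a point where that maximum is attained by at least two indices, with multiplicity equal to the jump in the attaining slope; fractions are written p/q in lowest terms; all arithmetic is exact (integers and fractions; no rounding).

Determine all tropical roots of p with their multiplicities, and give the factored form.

hull edge (i=0, c=7) to (i=1, c=5): slope -2, span 1
hull edge (i=1, c=5) to (i=2, c=-8): slope -13, span 1
Factored form: p(x) = -8 ⊗ (x ⊕ 2) ⊗ (x ⊕ 13)
Answer: roots = 2 (mult 1), 13 (mult 1)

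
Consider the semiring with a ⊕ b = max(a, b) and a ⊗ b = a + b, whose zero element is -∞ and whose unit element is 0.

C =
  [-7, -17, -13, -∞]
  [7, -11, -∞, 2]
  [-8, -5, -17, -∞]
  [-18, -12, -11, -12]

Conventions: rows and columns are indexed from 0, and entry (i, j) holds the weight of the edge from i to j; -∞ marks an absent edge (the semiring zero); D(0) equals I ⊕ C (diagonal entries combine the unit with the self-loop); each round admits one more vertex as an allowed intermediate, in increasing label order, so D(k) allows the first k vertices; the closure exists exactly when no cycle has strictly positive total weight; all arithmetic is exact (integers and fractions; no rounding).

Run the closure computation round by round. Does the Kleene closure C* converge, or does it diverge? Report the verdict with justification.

D(0):
  [0, -17, -13, -∞]
  [7, 0, -∞, 2]
  [-8, -5, 0, -∞]
  [-18, -12, -11, 0]
D(1):
  [0, -17, -13, -∞]
  [7, 0, -6, 2]
  [-8, -5, 0, -∞]
  [-18, -12, -11, 0]
D(2):
  [0, -17, -13, -15]
  [7, 0, -6, 2]
  [2, -5, 0, -3]
  [-5, -12, -11, 0]
D(3):
  [0, -17, -13, -15]
  [7, 0, -6, 2]
  [2, -5, 0, -3]
  [-5, -12, -11, 0]
D(4):
  [0, -17, -13, -15]
  [7, 0, -6, 2]
  [2, -5, 0, -3]
  [-5, -12, -11, 0]
Key observation: every diagonal entry stays at the unit through all rounds, so no improving cycle exists.
Answer: CONVERGES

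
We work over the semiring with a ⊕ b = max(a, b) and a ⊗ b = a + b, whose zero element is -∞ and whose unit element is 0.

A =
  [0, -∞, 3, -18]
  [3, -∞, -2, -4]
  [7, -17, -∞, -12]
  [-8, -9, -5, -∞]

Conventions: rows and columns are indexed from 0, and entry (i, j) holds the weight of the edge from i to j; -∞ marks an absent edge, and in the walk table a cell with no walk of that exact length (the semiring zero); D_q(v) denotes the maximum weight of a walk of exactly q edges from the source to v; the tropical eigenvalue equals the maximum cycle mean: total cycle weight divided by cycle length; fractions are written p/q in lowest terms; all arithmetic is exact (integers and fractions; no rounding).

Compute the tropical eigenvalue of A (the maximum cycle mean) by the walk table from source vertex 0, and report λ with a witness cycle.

q=0: [0, -∞, -∞, -∞]
q=1: [0, -∞, 3, -18]
q=2: [10, -14, 3, -9]
q=3: [10, -14, 13, -8]
q=4: [20, -4, 13, 1]
Optimal cycle mean attained by: cycle 0->2->0, total 3 + 7, length 2.
Answer: λ = 5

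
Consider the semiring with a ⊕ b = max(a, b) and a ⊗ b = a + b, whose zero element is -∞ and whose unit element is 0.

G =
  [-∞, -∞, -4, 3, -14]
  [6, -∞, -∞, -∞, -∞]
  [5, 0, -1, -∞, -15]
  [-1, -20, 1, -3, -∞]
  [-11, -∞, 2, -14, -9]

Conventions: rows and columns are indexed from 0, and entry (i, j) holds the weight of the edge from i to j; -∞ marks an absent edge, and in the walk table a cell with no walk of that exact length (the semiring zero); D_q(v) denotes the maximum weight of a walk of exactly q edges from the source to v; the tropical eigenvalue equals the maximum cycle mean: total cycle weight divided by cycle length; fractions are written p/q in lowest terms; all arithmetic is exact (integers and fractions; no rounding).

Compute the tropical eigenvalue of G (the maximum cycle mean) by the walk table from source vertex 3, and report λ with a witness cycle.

q=0: [-∞, -∞, -∞, 0, -∞]
q=1: [-1, -20, 1, -3, -∞]
q=2: [6, 1, 0, 2, -14]
q=3: [7, 0, 3, 9, -8]
q=4: [8, 3, 10, 10, -7]
q=5: [15, 10, 11, 11, -5]
Optimal cycle mean attained by: cycle 0->3->2->0, total 3 + 1 + 5, length 3.
Answer: λ = 3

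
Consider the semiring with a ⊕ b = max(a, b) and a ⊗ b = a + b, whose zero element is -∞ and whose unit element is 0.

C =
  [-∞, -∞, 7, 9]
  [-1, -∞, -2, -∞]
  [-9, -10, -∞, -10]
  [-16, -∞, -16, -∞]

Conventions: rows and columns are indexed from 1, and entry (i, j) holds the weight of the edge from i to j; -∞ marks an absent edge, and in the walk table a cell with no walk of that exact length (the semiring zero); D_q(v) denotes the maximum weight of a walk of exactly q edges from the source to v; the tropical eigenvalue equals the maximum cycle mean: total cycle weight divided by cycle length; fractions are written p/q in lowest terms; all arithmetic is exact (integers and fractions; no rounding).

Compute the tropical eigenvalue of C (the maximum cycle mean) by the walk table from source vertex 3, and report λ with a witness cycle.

q=0: [-∞, -∞, 0, -∞]
q=1: [-9, -10, -∞, -10]
q=2: [-11, -∞, -2, 0]
q=3: [-11, -12, -4, -2]
q=4: [-13, -14, -4, -2]
Optimal cycle mean attained by: cycle 1->3->1, total 7 + (-9), length 2.
Answer: λ = -1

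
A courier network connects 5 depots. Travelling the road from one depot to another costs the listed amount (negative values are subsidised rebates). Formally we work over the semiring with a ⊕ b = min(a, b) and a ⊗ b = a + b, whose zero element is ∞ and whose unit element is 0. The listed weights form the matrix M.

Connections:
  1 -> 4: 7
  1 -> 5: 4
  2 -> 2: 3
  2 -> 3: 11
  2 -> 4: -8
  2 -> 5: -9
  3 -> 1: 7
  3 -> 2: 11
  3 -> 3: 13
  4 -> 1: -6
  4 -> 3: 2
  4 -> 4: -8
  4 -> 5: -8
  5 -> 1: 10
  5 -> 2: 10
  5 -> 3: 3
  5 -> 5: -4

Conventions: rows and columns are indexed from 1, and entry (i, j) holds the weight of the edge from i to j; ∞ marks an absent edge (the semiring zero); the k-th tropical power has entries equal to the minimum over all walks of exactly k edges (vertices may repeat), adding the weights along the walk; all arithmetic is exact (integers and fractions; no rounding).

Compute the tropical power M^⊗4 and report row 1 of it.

M^⊗2:
  [1, 14, 7, -1, -1]
  [-14, 1, -6, -16, -16]
  [20, 14, 22, 3, 2]
  [-14, 2, -6, -16, -16]
  [6, 6, -1, 2, -8]
M^⊗3:
  [-7, 9, 1, -9, -9]
  [-22, -6, -14, -24, -24]
  [-3, 12, 5, -5, -5]
  [-22, -6, -14, -24, -24]
  [-4, 2, -5, -6, -12]
M^⊗4:
  [-15, 1, -7, -17, -17]
  [-30, -14, -22, -32, -32]
  [-11, 5, -3, -13, -13]
  [-30, -14, -22, -32, -32]
  [-12, -2, -9, -14, -16]
Answer: row 1 of M^⊗4 = [-15, 1, -7, -17, -17]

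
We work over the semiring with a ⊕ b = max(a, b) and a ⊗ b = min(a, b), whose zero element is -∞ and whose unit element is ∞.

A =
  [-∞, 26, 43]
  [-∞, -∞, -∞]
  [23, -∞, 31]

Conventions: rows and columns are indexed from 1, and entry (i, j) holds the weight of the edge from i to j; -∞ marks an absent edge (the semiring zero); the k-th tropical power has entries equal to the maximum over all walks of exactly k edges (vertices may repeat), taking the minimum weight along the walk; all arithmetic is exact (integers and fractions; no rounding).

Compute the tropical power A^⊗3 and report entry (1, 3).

A^⊗2:
  [23, -∞, 31]
  [-∞, -∞, -∞]
  [23, 23, 31]
A^⊗3:
  [23, 23, 31]
  [-∞, -∞, -∞]
  [23, 23, 31]
Key observation: the optimum is the walk 1->3->3->3, with weight 43 min 31 min 31 = 31.
Optimal value attained by: walk 1->3->3->3.
Answer: (A^⊗3)[1][3] = 31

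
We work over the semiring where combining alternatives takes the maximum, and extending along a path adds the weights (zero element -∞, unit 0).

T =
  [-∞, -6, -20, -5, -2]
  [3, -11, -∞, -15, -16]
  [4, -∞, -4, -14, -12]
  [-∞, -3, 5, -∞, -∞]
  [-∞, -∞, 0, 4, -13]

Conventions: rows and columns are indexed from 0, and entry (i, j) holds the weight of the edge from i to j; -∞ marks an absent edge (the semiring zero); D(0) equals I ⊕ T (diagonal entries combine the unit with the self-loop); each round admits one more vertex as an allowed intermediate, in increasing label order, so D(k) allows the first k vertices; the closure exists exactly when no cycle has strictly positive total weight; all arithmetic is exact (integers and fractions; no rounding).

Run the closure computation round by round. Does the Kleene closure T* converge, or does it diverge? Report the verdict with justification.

D(0):
  [0, -6, -20, -5, -2]
  [3, 0, -∞, -15, -16]
  [4, -∞, 0, -14, -12]
  [-∞, -3, 5, 0, -∞]
  [-∞, -∞, 0, 4, 0]
D(1):
  [0, -6, -20, -5, -2]
  [3, 0, -17, -2, 1]
  [4, -2, 0, -1, 2]
  [-∞, -3, 5, 0, -∞]
  [-∞, -∞, 0, 4, 0]
D(2):
  [0, -6, -20, -5, -2]
  [3, 0, -17, -2, 1]
  [4, -2, 0, -1, 2]
  [0, -3, 5, 0, -2]
  [-∞, -∞, 0, 4, 0]
Detection: at round 3, diagonal entry (3, 3) turns strictly positive.
Key observation: the cycle 3->2->0->3 has total weight 5 + 4 + (-5), which is strictly positive.
Answer: DIVERGES — positive cycle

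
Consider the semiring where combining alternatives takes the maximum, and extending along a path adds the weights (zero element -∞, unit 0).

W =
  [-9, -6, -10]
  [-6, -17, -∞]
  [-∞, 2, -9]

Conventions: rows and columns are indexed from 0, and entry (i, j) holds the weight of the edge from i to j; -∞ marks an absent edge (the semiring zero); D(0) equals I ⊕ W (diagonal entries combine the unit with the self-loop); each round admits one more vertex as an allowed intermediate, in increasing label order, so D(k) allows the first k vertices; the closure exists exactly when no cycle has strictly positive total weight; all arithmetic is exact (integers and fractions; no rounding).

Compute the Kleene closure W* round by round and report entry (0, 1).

D(0):
  [0, -6, -10]
  [-6, 0, -∞]
  [-∞, 2, 0]
D(1):
  [0, -6, -10]
  [-6, 0, -16]
  [-∞, 2, 0]
D(2):
  [0, -6, -10]
  [-6, 0, -16]
  [-4, 2, 0]
D(3):
  [0, -6, -10]
  [-6, 0, -16]
  [-4, 2, 0]
Answer: W*[0][1] = -6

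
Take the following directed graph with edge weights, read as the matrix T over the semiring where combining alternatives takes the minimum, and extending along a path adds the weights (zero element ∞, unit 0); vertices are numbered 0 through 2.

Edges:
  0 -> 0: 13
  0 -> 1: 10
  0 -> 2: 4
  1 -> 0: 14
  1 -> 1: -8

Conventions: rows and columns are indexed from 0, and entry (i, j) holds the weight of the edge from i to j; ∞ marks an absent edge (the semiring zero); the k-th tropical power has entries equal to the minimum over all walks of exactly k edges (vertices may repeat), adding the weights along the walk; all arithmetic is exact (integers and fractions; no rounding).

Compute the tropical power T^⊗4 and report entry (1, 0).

T^⊗2:
  [24, 2, 17]
  [6, -16, 18]
  [∞, ∞, ∞]
T^⊗3:
  [16, -6, 28]
  [-2, -24, 10]
  [∞, ∞, ∞]
T^⊗4:
  [8, -14, 20]
  [-10, -32, 2]
  [∞, ∞, ∞]
Key observation: the optimum is the walk 1->1->1->1->0, with weight (-8) + (-8) + (-8) + 14 = -10.
Optimal value attained by: walk 1->1->1->1->0.
Answer: (T^⊗4)[1][0] = -10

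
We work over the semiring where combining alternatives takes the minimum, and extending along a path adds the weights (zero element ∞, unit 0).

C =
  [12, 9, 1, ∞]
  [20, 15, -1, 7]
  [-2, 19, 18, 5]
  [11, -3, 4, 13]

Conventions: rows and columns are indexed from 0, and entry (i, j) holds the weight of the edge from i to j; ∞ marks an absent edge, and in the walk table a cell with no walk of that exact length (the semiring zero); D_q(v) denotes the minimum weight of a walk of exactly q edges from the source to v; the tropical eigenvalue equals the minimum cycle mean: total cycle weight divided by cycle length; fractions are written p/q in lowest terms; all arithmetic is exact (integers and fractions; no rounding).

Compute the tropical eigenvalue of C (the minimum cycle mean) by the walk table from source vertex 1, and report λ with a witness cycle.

q=0: [∞, 0, ∞, ∞]
q=1: [20, 15, -1, 7]
q=2: [-3, 4, 11, 4]
q=3: [9, 1, -2, 11]
q=4: [-4, 8, 0, 3]
Optimal cycle mean attained by: cycle 0->2->0, total 1 + (-2), length 2.
Answer: λ = -1/2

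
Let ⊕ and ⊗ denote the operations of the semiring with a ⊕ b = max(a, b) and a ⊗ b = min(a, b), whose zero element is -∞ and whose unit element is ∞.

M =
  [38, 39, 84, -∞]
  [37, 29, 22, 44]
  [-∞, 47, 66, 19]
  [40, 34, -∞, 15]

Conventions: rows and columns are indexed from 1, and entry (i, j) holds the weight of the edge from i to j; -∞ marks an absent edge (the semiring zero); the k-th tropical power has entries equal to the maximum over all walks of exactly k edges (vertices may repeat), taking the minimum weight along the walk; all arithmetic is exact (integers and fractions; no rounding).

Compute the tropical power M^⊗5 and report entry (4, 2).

M^⊗2:
  [38, 47, 66, 39]
  [40, 37, 37, 29]
  [37, 47, 66, 44]
  [38, 39, 40, 34]
M^⊗3:
  [39, 47, 66, 44]
  [38, 39, 40, 37]
  [40, 47, 66, 44]
  [38, 40, 40, 39]
M^⊗4:
  [40, 47, 66, 44]
  [38, 40, 40, 39]
  [40, 47, 66, 44]
  [39, 40, 40, 40]
M^⊗5:
  [40, 47, 66, 44]
  [39, 40, 40, 40]
  [40, 47, 66, 44]
  [40, 40, 40, 40]
Key observation: the optimum is the walk 4->1->3->3->3->2, with weight 40 min 84 min 66 min 66 min 47 = 40.
Optimal value attained by: walk 4->1->3->3->3->2.
Answer: (M^⊗5)[4][2] = 40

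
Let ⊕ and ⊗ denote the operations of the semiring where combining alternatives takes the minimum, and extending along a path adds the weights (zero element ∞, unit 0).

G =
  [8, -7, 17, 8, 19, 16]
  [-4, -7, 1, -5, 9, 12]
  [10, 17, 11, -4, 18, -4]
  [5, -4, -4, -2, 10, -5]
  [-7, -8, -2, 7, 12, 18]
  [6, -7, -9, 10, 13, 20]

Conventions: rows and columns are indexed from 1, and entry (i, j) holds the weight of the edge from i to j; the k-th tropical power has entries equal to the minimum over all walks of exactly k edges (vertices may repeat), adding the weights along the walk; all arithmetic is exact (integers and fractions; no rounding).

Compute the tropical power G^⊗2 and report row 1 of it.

G^⊗2:
  [-11, -14, -6, -12, 2, 3]
  [-11, -14, -9, -12, 2, -10]
  [1, -11, -13, -6, 6, -9]
  [-8, -12, -14, -9, 5, -8]
  [-12, -15, -7, -13, 1, -6]
  [-11, -14, -6, -13, 2, -13]
Answer: row 1 of G^⊗2 = [-11, -14, -6, -12, 2, 3]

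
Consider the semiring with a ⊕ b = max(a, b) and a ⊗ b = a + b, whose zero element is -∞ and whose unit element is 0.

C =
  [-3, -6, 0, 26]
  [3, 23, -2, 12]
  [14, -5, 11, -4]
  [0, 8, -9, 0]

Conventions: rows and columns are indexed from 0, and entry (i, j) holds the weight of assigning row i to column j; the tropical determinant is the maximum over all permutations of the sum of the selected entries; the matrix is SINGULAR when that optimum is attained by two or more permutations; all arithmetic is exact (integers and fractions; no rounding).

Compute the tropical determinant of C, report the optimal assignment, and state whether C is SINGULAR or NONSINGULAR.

σ = (0, 1, 2, 3): (-3) + 23 + 11 + 0 = 31
σ = (0, 1, 3, 2): (-3) + 23 + (-4) + (-9) = 7
σ = (0, 2, 1, 3): (-3) + (-2) + (-5) + 0 = -10
σ = (0, 2, 3, 1): (-3) + (-2) + (-4) + 8 = -1
σ = (0, 3, 1, 2): (-3) + 12 + (-5) + (-9) = -5
σ = (0, 3, 2, 1): (-3) + 12 + 11 + 8 = 28
σ = (1, 0, 2, 3): (-6) + 3 + 11 + 0 = 8
σ = (1, 0, 3, 2): (-6) + 3 + (-4) + (-9) = -16
σ = (1, 2, 0, 3): (-6) + (-2) + 14 + 0 = 6
σ = (1, 2, 3, 0): (-6) + (-2) + (-4) + 0 = -12
σ = (1, 3, 0, 2): (-6) + 12 + 14 + (-9) = 11
σ = (1, 3, 2, 0): (-6) + 12 + 11 + 0 = 17
σ = (2, 0, 1, 3): 0 + 3 + (-5) + 0 = -2
σ = (2, 0, 3, 1): 0 + 3 + (-4) + 8 = 7
σ = (2, 1, 0, 3): 0 + 23 + 14 + 0 = 37
σ = (2, 1, 3, 0): 0 + 23 + (-4) + 0 = 19
σ = (2, 3, 0, 1): 0 + 12 + 14 + 8 = 34
σ = (2, 3, 1, 0): 0 + 12 + (-5) + 0 = 7
σ = (3, 0, 1, 2): 26 + 3 + (-5) + (-9) = 15
σ = (3, 0, 2, 1): 26 + 3 + 11 + 8 = 48
σ = (3, 1, 0, 2): 26 + 23 + 14 + (-9) = 54
σ = (3, 1, 2, 0): 26 + 23 + 11 + 0 = 60
σ = (3, 2, 0, 1): 26 + (-2) + 14 + 8 = 46
σ = (3, 2, 1, 0): 26 + (-2) + (-5) + 0 = 19
Optimal value attained by: σ = (3, 1, 2, 0).
Answer: det⊕(C) = 60; verdict: NONSINGULAR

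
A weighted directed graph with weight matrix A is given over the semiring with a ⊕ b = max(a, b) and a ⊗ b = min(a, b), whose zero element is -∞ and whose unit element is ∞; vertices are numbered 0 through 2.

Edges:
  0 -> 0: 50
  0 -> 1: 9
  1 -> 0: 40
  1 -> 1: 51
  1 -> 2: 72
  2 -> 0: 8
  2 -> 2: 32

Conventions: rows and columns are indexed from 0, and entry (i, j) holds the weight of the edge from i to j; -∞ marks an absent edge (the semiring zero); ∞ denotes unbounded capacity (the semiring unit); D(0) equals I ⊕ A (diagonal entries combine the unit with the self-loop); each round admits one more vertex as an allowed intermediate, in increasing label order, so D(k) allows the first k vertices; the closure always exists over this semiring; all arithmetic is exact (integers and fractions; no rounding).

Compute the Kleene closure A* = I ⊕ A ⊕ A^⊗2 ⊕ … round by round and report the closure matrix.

D(0):
  [∞, 9, -∞]
  [40, ∞, 72]
  [8, -∞, ∞]
D(1):
  [∞, 9, -∞]
  [40, ∞, 72]
  [8, 8, ∞]
D(2):
  [∞, 9, 9]
  [40, ∞, 72]
  [8, 8, ∞]
D(3):
  [∞, 9, 9]
  [40, ∞, 72]
  [8, 8, ∞]
Answer: A* = [[∞, 9, 9], [40, ∞, 72], [8, 8, ∞]]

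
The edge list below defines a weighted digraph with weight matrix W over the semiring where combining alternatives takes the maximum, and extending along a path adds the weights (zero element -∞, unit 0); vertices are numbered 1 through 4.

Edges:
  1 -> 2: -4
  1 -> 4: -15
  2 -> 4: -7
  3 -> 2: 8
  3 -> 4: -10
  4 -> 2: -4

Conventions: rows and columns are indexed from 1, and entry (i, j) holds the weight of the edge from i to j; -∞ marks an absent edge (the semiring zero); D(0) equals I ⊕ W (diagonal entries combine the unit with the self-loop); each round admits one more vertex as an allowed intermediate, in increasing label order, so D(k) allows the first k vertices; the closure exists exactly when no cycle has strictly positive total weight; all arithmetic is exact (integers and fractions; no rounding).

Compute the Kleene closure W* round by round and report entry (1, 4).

D(0):
  [0, -4, -∞, -15]
  [-∞, 0, -∞, -7]
  [-∞, 8, 0, -10]
  [-∞, -4, -∞, 0]
D(1):
  [0, -4, -∞, -15]
  [-∞, 0, -∞, -7]
  [-∞, 8, 0, -10]
  [-∞, -4, -∞, 0]
D(2):
  [0, -4, -∞, -11]
  [-∞, 0, -∞, -7]
  [-∞, 8, 0, 1]
  [-∞, -4, -∞, 0]
D(3):
  [0, -4, -∞, -11]
  [-∞, 0, -∞, -7]
  [-∞, 8, 0, 1]
  [-∞, -4, -∞, 0]
D(4):
  [0, -4, -∞, -11]
  [-∞, 0, -∞, -7]
  [-∞, 8, 0, 1]
  [-∞, -4, -∞, 0]
Answer: W*[1][4] = -11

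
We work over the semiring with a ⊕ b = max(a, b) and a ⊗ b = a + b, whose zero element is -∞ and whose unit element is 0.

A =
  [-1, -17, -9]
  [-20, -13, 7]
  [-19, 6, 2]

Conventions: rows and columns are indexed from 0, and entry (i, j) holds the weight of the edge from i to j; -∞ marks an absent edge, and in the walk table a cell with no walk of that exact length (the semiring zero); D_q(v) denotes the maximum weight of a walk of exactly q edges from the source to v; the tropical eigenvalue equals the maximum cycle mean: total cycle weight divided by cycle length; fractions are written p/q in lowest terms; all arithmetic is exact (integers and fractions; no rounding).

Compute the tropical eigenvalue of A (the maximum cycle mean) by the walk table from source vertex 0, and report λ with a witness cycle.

q=0: [0, -∞, -∞]
q=1: [-1, -17, -9]
q=2: [-2, -3, -7]
q=3: [-3, -1, 4]
Optimal cycle mean attained by: cycle 1->2->1, total 7 + 6, length 2.
Answer: λ = 13/2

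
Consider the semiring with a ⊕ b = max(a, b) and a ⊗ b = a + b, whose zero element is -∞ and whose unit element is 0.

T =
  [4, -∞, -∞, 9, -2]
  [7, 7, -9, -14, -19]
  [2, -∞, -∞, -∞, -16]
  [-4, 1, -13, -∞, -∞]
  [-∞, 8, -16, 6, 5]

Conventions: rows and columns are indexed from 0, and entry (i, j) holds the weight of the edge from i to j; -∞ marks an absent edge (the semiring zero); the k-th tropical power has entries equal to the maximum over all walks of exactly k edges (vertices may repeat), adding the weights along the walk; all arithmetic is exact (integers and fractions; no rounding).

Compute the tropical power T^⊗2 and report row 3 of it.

T^⊗2:
  [8, 10, -4, 13, 3]
  [14, 14, -2, 16, 5]
  [6, -8, -32, 11, 0]
  [8, 8, -8, 5, -6]
  [15, 15, -1, 11, 10]
Answer: row 3 of T^⊗2 = [8, 8, -8, 5, -6]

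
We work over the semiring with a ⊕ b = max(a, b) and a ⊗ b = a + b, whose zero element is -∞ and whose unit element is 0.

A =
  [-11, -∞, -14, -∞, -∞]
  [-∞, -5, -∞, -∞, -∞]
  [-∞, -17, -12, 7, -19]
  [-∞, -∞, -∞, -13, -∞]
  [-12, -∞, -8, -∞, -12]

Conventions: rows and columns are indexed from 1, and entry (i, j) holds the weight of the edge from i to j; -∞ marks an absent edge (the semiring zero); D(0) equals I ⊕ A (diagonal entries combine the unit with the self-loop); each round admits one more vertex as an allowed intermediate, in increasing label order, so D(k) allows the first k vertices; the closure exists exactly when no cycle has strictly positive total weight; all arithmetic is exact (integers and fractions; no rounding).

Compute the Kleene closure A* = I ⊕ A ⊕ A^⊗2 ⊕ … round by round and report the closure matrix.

D(0):
  [0, -∞, -14, -∞, -∞]
  [-∞, 0, -∞, -∞, -∞]
  [-∞, -17, 0, 7, -19]
  [-∞, -∞, -∞, 0, -∞]
  [-12, -∞, -8, -∞, 0]
D(1):
  [0, -∞, -14, -∞, -∞]
  [-∞, 0, -∞, -∞, -∞]
  [-∞, -17, 0, 7, -19]
  [-∞, -∞, -∞, 0, -∞]
  [-12, -∞, -8, -∞, 0]
D(2):
  [0, -∞, -14, -∞, -∞]
  [-∞, 0, -∞, -∞, -∞]
  [-∞, -17, 0, 7, -19]
  [-∞, -∞, -∞, 0, -∞]
  [-12, -∞, -8, -∞, 0]
D(3):
  [0, -31, -14, -7, -33]
  [-∞, 0, -∞, -∞, -∞]
  [-∞, -17, 0, 7, -19]
  [-∞, -∞, -∞, 0, -∞]
  [-12, -25, -8, -1, 0]
D(4):
  [0, -31, -14, -7, -33]
  [-∞, 0, -∞, -∞, -∞]
  [-∞, -17, 0, 7, -19]
  [-∞, -∞, -∞, 0, -∞]
  [-12, -25, -8, -1, 0]
D(5):
  [0, -31, -14, -7, -33]
  [-∞, 0, -∞, -∞, -∞]
  [-31, -17, 0, 7, -19]
  [-∞, -∞, -∞, 0, -∞]
  [-12, -25, -8, -1, 0]
Answer: A* = [[0, -31, -14, -7, -33], [-∞, 0, -∞, -∞, -∞], [-31, -17, 0, 7, -19], [-∞, -∞, -∞, 0, -∞], [-12, -25, -8, -1, 0]]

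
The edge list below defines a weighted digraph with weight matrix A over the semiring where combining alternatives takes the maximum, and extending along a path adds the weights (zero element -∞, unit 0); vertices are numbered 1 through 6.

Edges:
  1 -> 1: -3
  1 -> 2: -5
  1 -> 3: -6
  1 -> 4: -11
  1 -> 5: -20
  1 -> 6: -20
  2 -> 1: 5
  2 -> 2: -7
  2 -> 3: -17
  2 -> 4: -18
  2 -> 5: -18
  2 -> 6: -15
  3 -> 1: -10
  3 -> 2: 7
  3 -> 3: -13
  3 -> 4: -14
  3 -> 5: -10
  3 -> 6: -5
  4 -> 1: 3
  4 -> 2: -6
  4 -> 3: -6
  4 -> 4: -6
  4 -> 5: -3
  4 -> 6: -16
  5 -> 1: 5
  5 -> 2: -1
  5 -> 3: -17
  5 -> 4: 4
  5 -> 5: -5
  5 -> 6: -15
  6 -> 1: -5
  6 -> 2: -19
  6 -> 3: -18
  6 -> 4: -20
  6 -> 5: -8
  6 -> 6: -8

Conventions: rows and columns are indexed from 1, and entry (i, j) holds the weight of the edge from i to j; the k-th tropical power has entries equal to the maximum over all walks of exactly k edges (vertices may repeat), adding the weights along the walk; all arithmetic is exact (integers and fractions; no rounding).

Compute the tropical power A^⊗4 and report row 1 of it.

A^⊗2:
  [0, 1, -9, -14, -14, -11]
  [2, 0, -1, -6, -15, -15]
  [12, 0, -10, -6, -11, -8]
  [2, 1, -3, 1, -8, -11]
  [7, 0, -1, -1, 1, -12]
  [-3, -9, -11, -4, -13, -16]
A^⊗3:
  [6, -2, -6, -10, -17, -14]
  [5, 6, -4, -9, -9, -6]
  [9, 7, 6, 1, -8, -8]
  [6, 4, -4, -4, -2, -8]
  [6, 6, 1, 5, -4, -6]
  [-1, -4, -9, -9, -7, -16]
A^⊗4:
  [3, 1, 0, -5, -13, -11]
  [11, 3, -1, -5, -12, -9]
  [12, 13, 3, -2, -2, 1]
  [9, 3, 0, 2, -7, -9]
  [11, 8, 0, 0, 2, -4]
  [1, -2, -7, -3, -12, -14]
Answer: row 1 of A^⊗4 = [3, 1, 0, -5, -13, -11]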